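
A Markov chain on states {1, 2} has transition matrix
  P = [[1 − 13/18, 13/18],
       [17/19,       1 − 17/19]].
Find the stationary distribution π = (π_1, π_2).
π_1 = 306/553, π_2 = 247/553

Solve πP = π with π_1 + π_2 = 1. From πP = π: π_1 · (1 − 13/18) + π_2 · 17/19 = π_1 ⇒ π_2 · 17/19 = π_1 · 13/18 ⇒ π_2/π_1 = (13/18)/(17/19) = 247/306. Together with π_1 + π_2 = 1:
  π_1 = (17/19)/(13/18 + 17/19) = (17/19)/(553/342) = 306/553,
  π_2 = (13/18)/(13/18 + 17/19) = (13/18)/(553/342) = 247/553.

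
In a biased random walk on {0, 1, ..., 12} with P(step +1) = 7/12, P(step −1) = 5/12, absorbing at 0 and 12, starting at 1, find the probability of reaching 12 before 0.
P(hit 12 before 0) = (1 − (5/7)^1) / (1 − (5/7)^12) = 1977326743/6798573288

Let u_k denote P(reach 12 before 0 | start at k). Boundary: u_0 = 0, u_12 = 1. Recurrence: u_k = 7/12·u_{k+1} + 5/12·u_{k-1} for 1 ≤ k ≤ 11. Try u_k = A + B·r^k with r = q/p = (5/12)/(7/12) = 5/7. Substitution satisfies the recurrence; boundary conditions give:
  u_k = (1 − r^k) / (1 − r^N) = (1 − (5/7)^1) / (1 − (5/7)^12) = 1977326743/6798573288.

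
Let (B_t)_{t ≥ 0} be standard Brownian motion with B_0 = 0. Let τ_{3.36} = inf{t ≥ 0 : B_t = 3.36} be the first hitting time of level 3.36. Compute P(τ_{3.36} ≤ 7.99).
P(τ_{3.36} ≤ 7.99) = 2(1 − Φ(3.36/√7.99)) = 2(1 − Φ(1.1887)) ≈ 0.2346

By the reflection principle for standard BM, P(τ_b ≤ t) = 2 · P(B_t ≥ b). Since B_t ~ N(0, t), P(B_t ≥ 3.36) = 1 − Φ(3.36/√t) = 1 − Φ(3.36/√7.99) = 1 − Φ(1.1887) ≈ 0.11728. Doubling: P(τ_{3.36} ≤ 7.99) ≈ 2 · 0.11728 = 0.23456 ≈ 0.2346.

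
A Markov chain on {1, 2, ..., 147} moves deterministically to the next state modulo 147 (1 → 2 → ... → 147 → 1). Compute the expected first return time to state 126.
E[T_126 | X_0 = 126] = 147

The chain cycles deterministically, so starting at state 126 it returns in exactly 147 steps. Equivalently, the stationary distribution is uniform π_j = 1/147 for every state j, so by Kac's formula E[T_126] = 1/π_126 = 147.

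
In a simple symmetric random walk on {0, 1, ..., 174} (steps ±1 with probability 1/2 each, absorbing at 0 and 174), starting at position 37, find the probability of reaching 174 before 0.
P(hit 174 before 0) = 37/174

Let u_k = P(hit 174 before 0 | start at k). Then u_0 = 0, u_174 = 1, and u_k = u_{k-1}/2 + u_{k+1}/2 for 1 ≤ k ≤ 173. This harmonic recurrence is solved by u_k = k/174, giving u_37 = 37/174.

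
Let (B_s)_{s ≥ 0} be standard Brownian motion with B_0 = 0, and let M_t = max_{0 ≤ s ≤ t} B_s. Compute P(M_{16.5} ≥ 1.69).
P(M_{16.5} ≥ 1.69) = 2·P(B_{16.5} ≥ 1.69) = 2(1 − Φ(1.69/√16.5)) ≈ 0.6774

By the reflection principle for Brownian motion, P(M_t ≥ a) = 2 · P(B_t ≥ a) for a ≥ 0. Since B_t ~ N(0, t), P(B_t ≥ 1.69) = 1 − Φ(1.69/√t) = 1 − Φ(1.69/√16.5) = 1 − Φ(0.4160). So
  P(M_{16.5} ≥ 1.69) = 2(1 − Φ(0.4160)) ≈ 0.6774.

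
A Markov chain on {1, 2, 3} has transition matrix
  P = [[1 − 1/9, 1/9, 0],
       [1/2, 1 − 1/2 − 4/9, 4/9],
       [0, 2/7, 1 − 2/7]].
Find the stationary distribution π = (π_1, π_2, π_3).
π = (81/127, 18/127, 28/127)

This is a birth-death chain on three states, which satisfies detailed balance: π_1 · P_{12} = π_2 · P_{21} and π_2 · P_{23} = π_3 · P_{32}.
From π_1 · 1/9 = π_2 · 1/2: π_2/π_1 = (1/9)/(1/2) = 2/9.
From π_2 · 4/9 = π_3 · 2/7: π_3/π_2 = (4/9)/(2/7) = 14/9.
Take π_1 proportional to 1; then unnormalized π = (1, 2/9, 28/81). Normalize by dividing by the sum 127/81:
  π = (81/127, 18/127, 28/127).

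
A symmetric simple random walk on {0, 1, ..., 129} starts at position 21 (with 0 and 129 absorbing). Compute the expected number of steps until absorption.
E[τ | X_0 = 21] = 2268

Let v_k = E[τ | X_0 = k]. Boundary: v_0 = v_129 = 0. Recurrence: v_k = 1 + (v_{k-1} + v_{k+1})/2 for 1 ≤ k ≤ 128. The particular solution to v_k − (v_{k-1} + v_{k+1})/2 = 1 is v_k = −k^2. Adding homogeneous solution A + B k and matching boundaries gives v_k = k (129 − k). Substituting k = 21: v_21 = 21 · 108 = 2268.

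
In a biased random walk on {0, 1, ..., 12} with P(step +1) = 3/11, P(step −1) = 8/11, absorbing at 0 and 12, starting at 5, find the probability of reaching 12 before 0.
P(hit 12 before 0) = (1 − (8/3)^5) / (1 − (8/3)^12) = 14226435/13743789059

Let u_k denote P(reach 12 before 0 | start at k). Boundary: u_0 = 0, u_12 = 1. Recurrence: u_k = 3/11·u_{k+1} + 8/11·u_{k-1} for 1 ≤ k ≤ 11. Try u_k = A + B·r^k with r = q/p = (8/11)/(3/11) = 8/3. Substitution satisfies the recurrence; boundary conditions give:
  u_k = (1 − r^k) / (1 − r^N) = (1 − (8/3)^5) / (1 − (8/3)^12) = 14226435/13743789059.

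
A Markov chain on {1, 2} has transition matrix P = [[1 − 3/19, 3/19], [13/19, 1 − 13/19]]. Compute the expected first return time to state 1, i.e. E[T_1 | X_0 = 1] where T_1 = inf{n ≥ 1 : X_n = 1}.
E[T_1 | X_0 = 1] = 1/π_1 = 16/13

For an irreducible recurrent Markov chain with stationary distribution π, E[T_i | X_0 = i] = 1/π_i (Kac's formula). Here π_1 = (13/19)/(3/19 + 13/19) = (13/19)/(16/19) = 13/16, so E[T_1 | X_0 = 1] = 1/π_1 = (3/19 + 13/19)/(13/19) = (16/19)/(13/19) = 16/13.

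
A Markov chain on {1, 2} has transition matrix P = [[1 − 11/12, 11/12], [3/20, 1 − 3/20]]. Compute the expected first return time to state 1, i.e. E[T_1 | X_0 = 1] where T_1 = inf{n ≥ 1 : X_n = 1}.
E[T_1 | X_0 = 1] = 1/π_1 = 64/9

For an irreducible recurrent Markov chain with stationary distribution π, E[T_i | X_0 = i] = 1/π_i (Kac's formula). Here π_1 = (3/20)/(11/12 + 3/20) = (3/20)/(16/15) = 9/64, so E[T_1 | X_0 = 1] = 1/π_1 = (11/12 + 3/20)/(3/20) = (16/15)/(3/20) = 64/9.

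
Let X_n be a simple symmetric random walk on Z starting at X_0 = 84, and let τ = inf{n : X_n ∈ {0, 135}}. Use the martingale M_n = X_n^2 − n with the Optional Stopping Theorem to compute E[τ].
E[τ] = 4284

M_n = X_n^2 − n is a martingale (since E[X_{n+1}^2 | F_n] = X_n^2 + 1). By OST (τ has finite mean in a bounded region), E[M_τ] = E[M_0] = X_0^2 − 0 = 84^2 = 7056. Also E[M_τ] = E[X_τ^2] − E[τ]. The walk exits at 0 or 135, with P(hit 135 first) = 84/135, so E[X_τ^2] = 135^2 · 84/135 + 0 = 11340. Thus E[τ] = E[X_τ^2] − E[M_τ] = 11340 − 7056 = 4284 = 84(135 − 84) = 4284.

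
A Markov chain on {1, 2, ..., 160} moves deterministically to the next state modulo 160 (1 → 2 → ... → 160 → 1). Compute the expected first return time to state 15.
E[T_15 | X_0 = 15] = 160

The chain cycles deterministically, so starting at state 15 it returns in exactly 160 steps. Equivalently, the stationary distribution is uniform π_j = 1/160 for every state j, so by Kac's formula E[T_15] = 1/π_15 = 160.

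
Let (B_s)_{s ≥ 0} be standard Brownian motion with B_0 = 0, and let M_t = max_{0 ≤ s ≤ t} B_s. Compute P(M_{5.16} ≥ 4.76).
P(M_{5.16} ≥ 4.76) = 2·P(B_{5.16} ≥ 4.76) = 2(1 − Φ(4.76/√5.16)) ≈ 0.0361

By the reflection principle for Brownian motion, P(M_t ≥ a) = 2 · P(B_t ≥ a) for a ≥ 0. Since B_t ~ N(0, t), P(B_t ≥ 4.76) = 1 − Φ(4.76/√t) = 1 − Φ(4.76/√5.16) = 1 − Φ(2.0955). So
  P(M_{5.16} ≥ 4.76) = 2(1 − Φ(2.0955)) ≈ 0.0361.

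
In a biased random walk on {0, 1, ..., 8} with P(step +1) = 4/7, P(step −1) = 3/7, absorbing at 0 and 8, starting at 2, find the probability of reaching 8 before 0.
P(hit 8 before 0) = (1 − (3/4)^2) / (1 − (3/4)^8) = 4096/8425

Let u_k denote P(reach 8 before 0 | start at k). Boundary: u_0 = 0, u_8 = 1. Recurrence: u_k = 4/7·u_{k+1} + 3/7·u_{k-1} for 1 ≤ k ≤ 7. Try u_k = A + B·r^k with r = q/p = (3/7)/(4/7) = 3/4. Substitution satisfies the recurrence; boundary conditions give:
  u_k = (1 − r^k) / (1 − r^N) = (1 − (3/4)^2) / (1 − (3/4)^8) = 4096/8425.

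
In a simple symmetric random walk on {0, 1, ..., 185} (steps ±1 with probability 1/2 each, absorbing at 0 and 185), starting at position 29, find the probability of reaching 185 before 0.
P(hit 185 before 0) = 29/185

Let u_k = P(hit 185 before 0 | start at k). Then u_0 = 0, u_185 = 1, and u_k = u_{k-1}/2 + u_{k+1}/2 for 1 ≤ k ≤ 184. This harmonic recurrence is solved by u_k = k/185, giving u_29 = 29/185.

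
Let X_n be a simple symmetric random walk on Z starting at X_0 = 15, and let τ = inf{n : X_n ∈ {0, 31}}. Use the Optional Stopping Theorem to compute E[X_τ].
E[X_τ] = 15

X_n is a martingale and τ is a bounded-mean stopping time (indeed τ is finite a.s. with bounded expectation since the walk is in a bounded region). By the OST, E[X_τ] = E[X_0] = 15. Equivalently: E[X_τ] = 31 · P(hit 31 first) + 0 · P(hit 0 first) = 31 · (15/31) = 15.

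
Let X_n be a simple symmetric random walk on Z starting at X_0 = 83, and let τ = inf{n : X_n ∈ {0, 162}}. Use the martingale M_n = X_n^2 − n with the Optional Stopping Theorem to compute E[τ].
E[τ] = 6557

M_n = X_n^2 − n is a martingale (since E[X_{n+1}^2 | F_n] = X_n^2 + 1). By OST (τ has finite mean in a bounded region), E[M_τ] = E[M_0] = X_0^2 − 0 = 83^2 = 6889. Also E[M_τ] = E[X_τ^2] − E[τ]. The walk exits at 0 or 162, with P(hit 162 first) = 83/162, so E[X_τ^2] = 162^2 · 83/162 + 0 = 13446. Thus E[τ] = E[X_τ^2] − E[M_τ] = 13446 − 6889 = 6557 = 83(162 − 83) = 6557.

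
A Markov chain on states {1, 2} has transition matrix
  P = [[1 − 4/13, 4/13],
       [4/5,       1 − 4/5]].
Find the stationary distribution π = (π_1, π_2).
π_1 = 13/18, π_2 = 5/18

Solve πP = π with π_1 + π_2 = 1. From πP = π: π_1 · (1 − 4/13) + π_2 · 4/5 = π_1 ⇒ π_2 · 4/5 = π_1 · 4/13 ⇒ π_2/π_1 = (4/13)/(4/5) = 5/13. Together with π_1 + π_2 = 1:
  π_1 = (4/5)/(4/13 + 4/5) = (4/5)/(72/65) = 13/18,
  π_2 = (4/13)/(4/13 + 4/5) = (4/13)/(72/65) = 5/18.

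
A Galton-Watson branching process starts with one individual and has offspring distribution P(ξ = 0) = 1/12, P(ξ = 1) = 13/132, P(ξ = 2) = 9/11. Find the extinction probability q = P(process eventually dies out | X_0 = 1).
q = 11/108

The pgf is f(s) = 1/12 + 13/132·s + 9/11·s². The extinction probability q is the smallest fixed point of f in [0, 1]. Setting s = f(s):
  9/11·s² + (13/132 − 1)·s + 1/12 = 0
  9/11·s² − (1/12 + 9/11)·s + 1/12 = 0
which factors as (s − 1)·(9/11·s − 1/12) = 0, giving roots s = 1 and s = (1/12)/(9/11) = 11/108.
Mean offspring μ = 13/132 + 2·9/11 = 229/132 > 1 (supercritical), so q < 1. The extinction probability is the smaller root: q = (1/12)/(9/11) = 11/108.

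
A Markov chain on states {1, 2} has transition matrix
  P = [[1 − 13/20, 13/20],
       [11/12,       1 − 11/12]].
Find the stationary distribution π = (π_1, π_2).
π_1 = 55/94, π_2 = 39/94

Solve πP = π with π_1 + π_2 = 1. From πP = π: π_1 · (1 − 13/20) + π_2 · 11/12 = π_1 ⇒ π_2 · 11/12 = π_1 · 13/20 ⇒ π_2/π_1 = (13/20)/(11/12) = 39/55. Together with π_1 + π_2 = 1:
  π_1 = (11/12)/(13/20 + 11/12) = (11/12)/(47/30) = 55/94,
  π_2 = (13/20)/(13/20 + 11/12) = (13/20)/(47/30) = 39/94.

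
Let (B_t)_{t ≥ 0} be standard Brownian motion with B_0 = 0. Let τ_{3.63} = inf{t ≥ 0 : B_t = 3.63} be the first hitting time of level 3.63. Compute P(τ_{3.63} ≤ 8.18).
P(τ_{3.63} ≤ 8.18) = 2(1 − Φ(3.63/√8.18)) = 2(1 − Φ(1.2692)) ≈ 0.2044

By the reflection principle for standard BM, P(τ_b ≤ t) = 2 · P(B_t ≥ b). Since B_t ~ N(0, t), P(B_t ≥ 3.63) = 1 − Φ(3.63/√t) = 1 − Φ(3.63/√8.18) = 1 − Φ(1.2692) ≈ 0.10218. Doubling: P(τ_{3.63} ≤ 8.18) ≈ 2 · 0.10218 = 0.20436 ≈ 0.2044.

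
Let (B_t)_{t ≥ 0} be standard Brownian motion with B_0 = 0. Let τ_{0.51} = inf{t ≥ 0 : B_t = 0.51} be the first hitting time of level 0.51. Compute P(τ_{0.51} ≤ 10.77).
P(τ_{0.51} ≤ 10.77) = 2(1 − Φ(0.51/√10.77)) = 2(1 − Φ(0.1554)) ≈ 0.8765

By the reflection principle for standard BM, P(τ_b ≤ t) = 2 · P(B_t ≥ b). Since B_t ~ N(0, t), P(B_t ≥ 0.51) = 1 − Φ(0.51/√t) = 1 − Φ(0.51/√10.77) = 1 − Φ(0.1554) ≈ 0.43825. Doubling: P(τ_{0.51} ≤ 10.77) ≈ 2 · 0.43825 = 0.87650 ≈ 0.8765.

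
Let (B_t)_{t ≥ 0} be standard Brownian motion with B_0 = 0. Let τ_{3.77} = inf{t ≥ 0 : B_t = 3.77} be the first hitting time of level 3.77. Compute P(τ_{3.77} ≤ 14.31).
P(τ_{3.77} ≤ 14.31) = 2(1 − Φ(3.77/√14.31)) = 2(1 − Φ(0.9966)) ≈ 0.3190

By the reflection principle for standard BM, P(τ_b ≤ t) = 2 · P(B_t ≥ b). Since B_t ~ N(0, t), P(B_t ≥ 3.77) = 1 − Φ(3.77/√t) = 1 − Φ(3.77/√14.31) = 1 − Φ(0.9966) ≈ 0.15948. Doubling: P(τ_{3.77} ≤ 14.31) ≈ 2 · 0.15948 = 0.31896 ≈ 0.3190.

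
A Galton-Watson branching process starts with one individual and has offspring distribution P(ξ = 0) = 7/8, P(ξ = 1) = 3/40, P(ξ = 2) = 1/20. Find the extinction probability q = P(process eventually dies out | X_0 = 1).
q = 1

Mean offspring μ = 0·7/8 + 1·3/40 + 2·1/20 = 7/40 ≤ 1. For μ ≤ 1 with offspring not concentrated at 1, the Galton-Watson process goes extinct almost surely, so q = 1.
(Algebraic check: The pgf is f(s) = 7/8 + 3/40·s + 1/20·s². The extinction probability q is the smallest fixed point of f in [0, 1]. Setting s = f(s):
  1/20·s² + (3/40 − 1)·s + 7/8 = 0
  1/20·s² − (7/8 + 1/20)·s + 7/8 = 0
which factors as (s − 1)·(1/20·s − 7/8) = 0, giving roots s = 1 and s = (7/8)/(1/20) = 35/2. Since 35/2 ≥ 1, the smallest root in [0, 1] is s = 1.)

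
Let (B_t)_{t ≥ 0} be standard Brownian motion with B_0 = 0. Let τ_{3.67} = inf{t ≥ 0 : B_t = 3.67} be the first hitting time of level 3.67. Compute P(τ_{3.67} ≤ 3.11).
P(τ_{3.67} ≤ 3.11) = 2(1 − Φ(3.67/√3.11)) = 2(1 − Φ(2.0811)) ≈ 0.0374

By the reflection principle for standard BM, P(τ_b ≤ t) = 2 · P(B_t ≥ b). Since B_t ~ N(0, t), P(B_t ≥ 3.67) = 1 − Φ(3.67/√t) = 1 − Φ(3.67/√3.11) = 1 − Φ(2.0811) ≈ 0.01871. Doubling: P(τ_{3.67} ≤ 3.11) ≈ 2 · 0.01871 = 0.03742 ≈ 0.0374.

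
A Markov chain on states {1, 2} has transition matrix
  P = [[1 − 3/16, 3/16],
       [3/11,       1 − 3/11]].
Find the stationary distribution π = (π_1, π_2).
π_1 = 16/27, π_2 = 11/27

Solve πP = π with π_1 + π_2 = 1. From πP = π: π_1 · (1 − 3/16) + π_2 · 3/11 = π_1 ⇒ π_2 · 3/11 = π_1 · 3/16 ⇒ π_2/π_1 = (3/16)/(3/11) = 11/16. Together with π_1 + π_2 = 1:
  π_1 = (3/11)/(3/16 + 3/11) = (3/11)/(81/176) = 16/27,
  π_2 = (3/16)/(3/16 + 3/11) = (3/16)/(81/176) = 11/27.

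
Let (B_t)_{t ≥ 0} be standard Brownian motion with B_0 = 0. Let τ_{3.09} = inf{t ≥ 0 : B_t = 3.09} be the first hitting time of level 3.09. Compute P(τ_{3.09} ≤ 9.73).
P(τ_{3.09} ≤ 9.73) = 2(1 − Φ(3.09/√9.73)) = 2(1 − Φ(0.9906)) ≈ 0.3219

By the reflection principle for standard BM, P(τ_b ≤ t) = 2 · P(B_t ≥ b). Since B_t ~ N(0, t), P(B_t ≥ 3.09) = 1 − Φ(3.09/√t) = 1 − Φ(3.09/√9.73) = 1 − Φ(0.9906) ≈ 0.16094. Doubling: P(τ_{3.09} ≤ 9.73) ≈ 2 · 0.16094 = 0.32188 ≈ 0.3219.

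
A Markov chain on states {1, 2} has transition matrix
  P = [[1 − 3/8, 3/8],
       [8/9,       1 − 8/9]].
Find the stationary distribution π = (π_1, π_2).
π_1 = 64/91, π_2 = 27/91

Solve πP = π with π_1 + π_2 = 1. From πP = π: π_1 · (1 − 3/8) + π_2 · 8/9 = π_1 ⇒ π_2 · 8/9 = π_1 · 3/8 ⇒ π_2/π_1 = (3/8)/(8/9) = 27/64. Together with π_1 + π_2 = 1:
  π_1 = (8/9)/(3/8 + 8/9) = (8/9)/(91/72) = 64/91,
  π_2 = (3/8)/(3/8 + 8/9) = (3/8)/(91/72) = 27/91.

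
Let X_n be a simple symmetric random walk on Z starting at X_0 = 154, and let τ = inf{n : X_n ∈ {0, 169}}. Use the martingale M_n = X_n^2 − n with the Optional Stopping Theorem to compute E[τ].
E[τ] = 2310

M_n = X_n^2 − n is a martingale (since E[X_{n+1}^2 | F_n] = X_n^2 + 1). By OST (τ has finite mean in a bounded region), E[M_τ] = E[M_0] = X_0^2 − 0 = 154^2 = 23716. Also E[M_τ] = E[X_τ^2] − E[τ]. The walk exits at 0 or 169, with P(hit 169 first) = 154/169, so E[X_τ^2] = 169^2 · 154/169 + 0 = 26026. Thus E[τ] = E[X_τ^2] − E[M_τ] = 26026 − 23716 = 2310 = 154(169 − 154) = 2310.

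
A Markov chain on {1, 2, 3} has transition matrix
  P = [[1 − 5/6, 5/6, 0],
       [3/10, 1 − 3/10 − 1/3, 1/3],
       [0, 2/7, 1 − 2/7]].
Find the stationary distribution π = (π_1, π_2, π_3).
π = (54/379, 150/379, 175/379)

This is a birth-death chain on three states, which satisfies detailed balance: π_1 · P_{12} = π_2 · P_{21} and π_2 · P_{23} = π_3 · P_{32}.
From π_1 · 5/6 = π_2 · 3/10: π_2/π_1 = (5/6)/(3/10) = 25/9.
From π_2 · 1/3 = π_3 · 2/7: π_3/π_2 = (1/3)/(2/7) = 7/6.
Take π_1 proportional to 1; then unnormalized π = (1, 25/9, 175/54). Normalize by dividing by the sum 379/54:
  π = (54/379, 150/379, 175/379).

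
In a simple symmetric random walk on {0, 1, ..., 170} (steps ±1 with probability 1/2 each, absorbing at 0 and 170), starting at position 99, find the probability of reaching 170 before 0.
P(hit 170 before 0) = 99/170

Let u_k = P(hit 170 before 0 | start at k). Then u_0 = 0, u_170 = 1, and u_k = u_{k-1}/2 + u_{k+1}/2 for 1 ≤ k ≤ 169. This harmonic recurrence is solved by u_k = k/170, giving u_99 = 99/170.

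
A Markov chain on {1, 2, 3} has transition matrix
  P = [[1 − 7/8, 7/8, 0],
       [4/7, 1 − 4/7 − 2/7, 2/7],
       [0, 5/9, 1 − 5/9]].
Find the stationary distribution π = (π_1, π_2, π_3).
π = (160/531, 245/531, 14/59)

This is a birth-death chain on three states, which satisfies detailed balance: π_1 · P_{12} = π_2 · P_{21} and π_2 · P_{23} = π_3 · P_{32}.
From π_1 · 7/8 = π_2 · 4/7: π_2/π_1 = (7/8)/(4/7) = 49/32.
From π_2 · 2/7 = π_3 · 5/9: π_3/π_2 = (2/7)/(5/9) = 18/35.
Take π_1 proportional to 1; then unnormalized π = (1, 49/32, 63/80). Normalize by dividing by the sum 531/160:
  π = (160/531, 245/531, 14/59).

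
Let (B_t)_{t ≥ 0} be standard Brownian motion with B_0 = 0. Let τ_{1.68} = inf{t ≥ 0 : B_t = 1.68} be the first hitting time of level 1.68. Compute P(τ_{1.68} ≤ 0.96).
P(τ_{1.68} ≤ 0.96) = 2(1 − Φ(1.68/√0.96)) = 2(1 − Φ(1.7146)) ≈ 0.0864

By the reflection principle for standard BM, P(τ_b ≤ t) = 2 · P(B_t ≥ b). Since B_t ~ N(0, t), P(B_t ≥ 1.68) = 1 − Φ(1.68/√t) = 1 − Φ(1.68/√0.96) = 1 − Φ(1.7146) ≈ 0.04321. Doubling: P(τ_{1.68} ≤ 0.96) ≈ 2 · 0.04321 = 0.08642 ≈ 0.0864.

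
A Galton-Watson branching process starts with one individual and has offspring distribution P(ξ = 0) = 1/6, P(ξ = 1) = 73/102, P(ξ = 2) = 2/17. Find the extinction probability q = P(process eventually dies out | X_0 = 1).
q = 1

Mean offspring μ = 0·1/6 + 1·73/102 + 2·2/17 = 97/102 ≤ 1. For μ ≤ 1 with offspring not concentrated at 1, the Galton-Watson process goes extinct almost surely, so q = 1.
(Algebraic check: The pgf is f(s) = 1/6 + 73/102·s + 2/17·s². The extinction probability q is the smallest fixed point of f in [0, 1]. Setting s = f(s):
  2/17·s² + (73/102 − 1)·s + 1/6 = 0
  2/17·s² − (1/6 + 2/17)·s + 1/6 = 0
which factors as (s − 1)·(2/17·s − 1/6) = 0, giving roots s = 1 and s = (1/6)/(2/17) = 17/12. Since 17/12 ≥ 1, the smallest root in [0, 1] is s = 1.)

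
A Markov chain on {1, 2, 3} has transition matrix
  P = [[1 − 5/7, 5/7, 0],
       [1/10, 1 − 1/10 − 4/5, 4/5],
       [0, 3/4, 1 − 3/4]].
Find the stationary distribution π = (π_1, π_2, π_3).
π = (21/331, 150/331, 160/331)

This is a birth-death chain on three states, which satisfies detailed balance: π_1 · P_{12} = π_2 · P_{21} and π_2 · P_{23} = π_3 · P_{32}.
From π_1 · 5/7 = π_2 · 1/10: π_2/π_1 = (5/7)/(1/10) = 50/7.
From π_2 · 4/5 = π_3 · 3/4: π_3/π_2 = (4/5)/(3/4) = 16/15.
Take π_1 proportional to 1; then unnormalized π = (1, 50/7, 160/21). Normalize by dividing by the sum 331/21:
  π = (21/331, 150/331, 160/331).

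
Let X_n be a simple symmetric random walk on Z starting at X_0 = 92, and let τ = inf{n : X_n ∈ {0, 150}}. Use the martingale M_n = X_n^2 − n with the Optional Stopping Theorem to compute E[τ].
E[τ] = 5336

M_n = X_n^2 − n is a martingale (since E[X_{n+1}^2 | F_n] = X_n^2 + 1). By OST (τ has finite mean in a bounded region), E[M_τ] = E[M_0] = X_0^2 − 0 = 92^2 = 8464. Also E[M_τ] = E[X_τ^2] − E[τ]. The walk exits at 0 or 150, with P(hit 150 first) = 92/150, so E[X_τ^2] = 150^2 · 92/150 + 0 = 13800. Thus E[τ] = E[X_τ^2] − E[M_τ] = 13800 − 8464 = 5336 = 92(150 − 92) = 5336.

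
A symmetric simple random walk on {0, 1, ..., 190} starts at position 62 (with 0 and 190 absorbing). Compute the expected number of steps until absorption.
E[τ | X_0 = 62] = 7936

Let v_k = E[τ | X_0 = k]. Boundary: v_0 = v_190 = 0. Recurrence: v_k = 1 + (v_{k-1} + v_{k+1})/2 for 1 ≤ k ≤ 189. The particular solution to v_k − (v_{k-1} + v_{k+1})/2 = 1 is v_k = −k^2. Adding homogeneous solution A + B k and matching boundaries gives v_k = k (190 − k). Substituting k = 62: v_62 = 62 · 128 = 7936.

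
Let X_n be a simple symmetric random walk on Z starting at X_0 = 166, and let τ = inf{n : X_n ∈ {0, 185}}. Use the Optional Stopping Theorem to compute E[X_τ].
E[X_τ] = 166

X_n is a martingale and τ is a bounded-mean stopping time (indeed τ is finite a.s. with bounded expectation since the walk is in a bounded region). By the OST, E[X_τ] = E[X_0] = 166. Equivalently: E[X_τ] = 185 · P(hit 185 first) + 0 · P(hit 0 first) = 185 · (166/185) = 166.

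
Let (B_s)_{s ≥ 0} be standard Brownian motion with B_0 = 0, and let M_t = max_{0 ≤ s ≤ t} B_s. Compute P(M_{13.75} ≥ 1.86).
P(M_{13.75} ≥ 1.86) = 2·P(B_{13.75} ≥ 1.86) = 2(1 − Φ(1.86/√13.75)) ≈ 0.6159

By the reflection principle for Brownian motion, P(M_t ≥ a) = 2 · P(B_t ≥ a) for a ≥ 0. Since B_t ~ N(0, t), P(B_t ≥ 1.86) = 1 − Φ(1.86/√t) = 1 − Φ(1.86/√13.75) = 1 − Φ(0.5016). So
  P(M_{13.75} ≥ 1.86) = 2(1 − Φ(0.5016)) ≈ 0.6159.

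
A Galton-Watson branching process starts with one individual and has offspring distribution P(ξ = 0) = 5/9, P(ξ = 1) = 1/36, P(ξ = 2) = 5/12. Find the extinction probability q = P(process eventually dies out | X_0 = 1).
q = 1

Mean offspring μ = 0·5/9 + 1·1/36 + 2·5/12 = 31/36 ≤ 1. For μ ≤ 1 with offspring not concentrated at 1, the Galton-Watson process goes extinct almost surely, so q = 1.
(Algebraic check: The pgf is f(s) = 5/9 + 1/36·s + 5/12·s². The extinction probability q is the smallest fixed point of f in [0, 1]. Setting s = f(s):
  5/12·s² + (1/36 − 1)·s + 5/9 = 0
  5/12·s² − (5/9 + 5/12)·s + 5/9 = 0
which factors as (s − 1)·(5/12·s − 5/9) = 0, giving roots s = 1 and s = (5/9)/(5/12) = 4/3. Since 4/3 ≥ 1, the smallest root in [0, 1] is s = 1.)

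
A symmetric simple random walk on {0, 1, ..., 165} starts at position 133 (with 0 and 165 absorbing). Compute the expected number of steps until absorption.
E[τ | X_0 = 133] = 4256

Let v_k = E[τ | X_0 = k]. Boundary: v_0 = v_165 = 0. Recurrence: v_k = 1 + (v_{k-1} + v_{k+1})/2 for 1 ≤ k ≤ 164. The particular solution to v_k − (v_{k-1} + v_{k+1})/2 = 1 is v_k = −k^2. Adding homogeneous solution A + B k and matching boundaries gives v_k = k (165 − k). Substituting k = 133: v_133 = 133 · 32 = 4256.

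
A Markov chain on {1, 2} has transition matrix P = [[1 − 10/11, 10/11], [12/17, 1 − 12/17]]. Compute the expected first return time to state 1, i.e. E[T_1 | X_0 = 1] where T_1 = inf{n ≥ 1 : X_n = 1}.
E[T_1 | X_0 = 1] = 1/π_1 = 151/66

For an irreducible recurrent Markov chain with stationary distribution π, E[T_i | X_0 = i] = 1/π_i (Kac's formula). Here π_1 = (12/17)/(10/11 + 12/17) = (12/17)/(302/187) = 66/151, so E[T_1 | X_0 = 1] = 1/π_1 = (10/11 + 12/17)/(12/17) = (302/187)/(12/17) = 151/66.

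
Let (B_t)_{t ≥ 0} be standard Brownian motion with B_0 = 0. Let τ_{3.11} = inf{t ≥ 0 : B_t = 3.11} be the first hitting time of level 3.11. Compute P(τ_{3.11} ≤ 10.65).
P(τ_{3.11} ≤ 10.65) = 2(1 − Φ(3.11/√10.65)) = 2(1 − Φ(0.9530)) ≈ 0.3406

By the reflection principle for standard BM, P(τ_b ≤ t) = 2 · P(B_t ≥ b). Since B_t ~ N(0, t), P(B_t ≥ 3.11) = 1 − Φ(3.11/√t) = 1 − Φ(3.11/√10.65) = 1 − Φ(0.9530) ≈ 0.17030. Doubling: P(τ_{3.11} ≤ 10.65) ≈ 2 · 0.17030 = 0.34060 ≈ 0.3406.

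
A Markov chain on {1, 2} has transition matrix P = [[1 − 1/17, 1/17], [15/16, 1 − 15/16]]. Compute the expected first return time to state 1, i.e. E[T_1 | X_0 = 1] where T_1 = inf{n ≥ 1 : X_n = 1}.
E[T_1 | X_0 = 1] = 1/π_1 = 271/255

For an irreducible recurrent Markov chain with stationary distribution π, E[T_i | X_0 = i] = 1/π_i (Kac's formula). Here π_1 = (15/16)/(1/17 + 15/16) = (15/16)/(271/272) = 255/271, so E[T_1 | X_0 = 1] = 1/π_1 = (1/17 + 15/16)/(15/16) = (271/272)/(15/16) = 271/255.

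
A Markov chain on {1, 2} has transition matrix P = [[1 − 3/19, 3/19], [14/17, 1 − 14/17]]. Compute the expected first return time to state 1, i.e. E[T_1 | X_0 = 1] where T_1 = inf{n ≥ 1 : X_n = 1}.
E[T_1 | X_0 = 1] = 1/π_1 = 317/266

For an irreducible recurrent Markov chain with stationary distribution π, E[T_i | X_0 = i] = 1/π_i (Kac's formula). Here π_1 = (14/17)/(3/19 + 14/17) = (14/17)/(317/323) = 266/317, so E[T_1 | X_0 = 1] = 1/π_1 = (3/19 + 14/17)/(14/17) = (317/323)/(14/17) = 317/266.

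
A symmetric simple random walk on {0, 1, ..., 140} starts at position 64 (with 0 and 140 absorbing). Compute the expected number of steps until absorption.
E[τ | X_0 = 64] = 4864

Let v_k = E[τ | X_0 = k]. Boundary: v_0 = v_140 = 0. Recurrence: v_k = 1 + (v_{k-1} + v_{k+1})/2 for 1 ≤ k ≤ 139. The particular solution to v_k − (v_{k-1} + v_{k+1})/2 = 1 is v_k = −k^2. Adding homogeneous solution A + B k and matching boundaries gives v_k = k (140 − k). Substituting k = 64: v_64 = 64 · 76 = 4864.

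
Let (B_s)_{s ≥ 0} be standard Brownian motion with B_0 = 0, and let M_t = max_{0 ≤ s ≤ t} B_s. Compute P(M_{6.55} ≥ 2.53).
P(M_{6.55} ≥ 2.53) = 2·P(B_{6.55} ≥ 2.53) = 2(1 − Φ(2.53/√6.55)) ≈ 0.3229

By the reflection principle for Brownian motion, P(M_t ≥ a) = 2 · P(B_t ≥ a) for a ≥ 0. Since B_t ~ N(0, t), P(B_t ≥ 2.53) = 1 − Φ(2.53/√t) = 1 − Φ(2.53/√6.55) = 1 − Φ(0.9886). So
  P(M_{6.55} ≥ 2.53) = 2(1 − Φ(0.9886)) ≈ 0.3229.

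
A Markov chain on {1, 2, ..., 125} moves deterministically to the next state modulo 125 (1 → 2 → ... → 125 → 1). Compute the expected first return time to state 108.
E[T_108 | X_0 = 108] = 125

The chain cycles deterministically, so starting at state 108 it returns in exactly 125 steps. Equivalently, the stationary distribution is uniform π_j = 1/125 for every state j, so by Kac's formula E[T_108] = 1/π_108 = 125.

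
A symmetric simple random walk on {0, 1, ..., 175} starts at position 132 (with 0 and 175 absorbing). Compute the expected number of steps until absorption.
E[τ | X_0 = 132] = 5676

Let v_k = E[τ | X_0 = k]. Boundary: v_0 = v_175 = 0. Recurrence: v_k = 1 + (v_{k-1} + v_{k+1})/2 for 1 ≤ k ≤ 174. The particular solution to v_k − (v_{k-1} + v_{k+1})/2 = 1 is v_k = −k^2. Adding homogeneous solution A + B k and matching boundaries gives v_k = k (175 − k). Substituting k = 132: v_132 = 132 · 43 = 5676.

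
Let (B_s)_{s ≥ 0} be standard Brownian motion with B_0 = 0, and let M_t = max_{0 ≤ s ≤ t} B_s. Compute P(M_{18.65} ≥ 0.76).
P(M_{18.65} ≥ 0.76) = 2·P(B_{18.65} ≥ 0.76) = 2(1 − Φ(0.76/√18.65)) ≈ 0.8603

By the reflection principle for Brownian motion, P(M_t ≥ a) = 2 · P(B_t ≥ a) for a ≥ 0. Since B_t ~ N(0, t), P(B_t ≥ 0.76) = 1 − Φ(0.76/√t) = 1 − Φ(0.76/√18.65) = 1 − Φ(0.1760). So
  P(M_{18.65} ≥ 0.76) = 2(1 − Φ(0.1760)) ≈ 0.8603.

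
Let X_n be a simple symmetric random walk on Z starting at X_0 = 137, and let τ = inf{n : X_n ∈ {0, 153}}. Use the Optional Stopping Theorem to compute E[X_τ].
E[X_τ] = 137

X_n is a martingale and τ is a bounded-mean stopping time (indeed τ is finite a.s. with bounded expectation since the walk is in a bounded region). By the OST, E[X_τ] = E[X_0] = 137. Equivalently: E[X_τ] = 153 · P(hit 153 first) + 0 · P(hit 0 first) = 153 · (137/153) = 137.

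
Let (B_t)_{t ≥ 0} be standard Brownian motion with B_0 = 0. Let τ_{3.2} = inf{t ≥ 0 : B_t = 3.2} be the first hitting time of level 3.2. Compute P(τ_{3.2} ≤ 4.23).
P(τ_{3.2} ≤ 4.23) = 2(1 − Φ(3.2/√4.23)) = 2(1 − Φ(1.5559)) ≈ 0.1197

By the reflection principle for standard BM, P(τ_b ≤ t) = 2 · P(B_t ≥ b). Since B_t ~ N(0, t), P(B_t ≥ 3.2) = 1 − Φ(3.2/√t) = 1 − Φ(3.2/√4.23) = 1 − Φ(1.5559) ≈ 0.05987. Doubling: P(τ_{3.2} ≤ 4.23) ≈ 2 · 0.05987 = 0.11974 ≈ 0.1197.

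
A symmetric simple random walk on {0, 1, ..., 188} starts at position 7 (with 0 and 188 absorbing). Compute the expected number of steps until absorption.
E[τ | X_0 = 7] = 1267

Let v_k = E[τ | X_0 = k]. Boundary: v_0 = v_188 = 0. Recurrence: v_k = 1 + (v_{k-1} + v_{k+1})/2 for 1 ≤ k ≤ 187. The particular solution to v_k − (v_{k-1} + v_{k+1})/2 = 1 is v_k = −k^2. Adding homogeneous solution A + B k and matching boundaries gives v_k = k (188 − k). Substituting k = 7: v_7 = 7 · 181 = 1267.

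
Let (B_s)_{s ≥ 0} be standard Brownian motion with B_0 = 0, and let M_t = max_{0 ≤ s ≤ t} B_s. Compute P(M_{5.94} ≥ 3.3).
P(M_{5.94} ≥ 3.3) = 2·P(B_{5.94} ≥ 3.3) = 2(1 − Φ(3.3/√5.94)) ≈ 0.1757

By the reflection principle for Brownian motion, P(M_t ≥ a) = 2 · P(B_t ≥ a) for a ≥ 0. Since B_t ~ N(0, t), P(B_t ≥ 3.3) = 1 − Φ(3.3/√t) = 1 − Φ(3.3/√5.94) = 1 − Φ(1.3540). So
  P(M_{5.94} ≥ 3.3) = 2(1 − Φ(1.3540)) ≈ 0.1757.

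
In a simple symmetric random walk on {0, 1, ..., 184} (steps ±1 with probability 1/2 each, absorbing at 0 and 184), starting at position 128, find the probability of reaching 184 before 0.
P(hit 184 before 0) = 128/184 = 16/23

Let u_k = P(hit 184 before 0 | start at k). Then u_0 = 0, u_184 = 1, and u_k = u_{k-1}/2 + u_{k+1}/2 for 1 ≤ k ≤ 183. This harmonic recurrence is solved by u_k = k/184, giving u_128 = 128/184 = 16/23.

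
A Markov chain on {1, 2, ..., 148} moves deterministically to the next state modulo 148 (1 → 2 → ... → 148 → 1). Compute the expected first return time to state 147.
E[T_147 | X_0 = 147] = 148

The chain cycles deterministically, so starting at state 147 it returns in exactly 148 steps. Equivalently, the stationary distribution is uniform π_j = 1/148 for every state j, so by Kac's formula E[T_147] = 1/π_147 = 148.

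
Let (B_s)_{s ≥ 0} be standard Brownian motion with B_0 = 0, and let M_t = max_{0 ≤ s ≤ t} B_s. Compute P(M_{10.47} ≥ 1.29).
P(M_{10.47} ≥ 1.29) = 2·P(B_{10.47} ≥ 1.29) = 2(1 − Φ(1.29/√10.47)) ≈ 0.6901

By the reflection principle for Brownian motion, P(M_t ≥ a) = 2 · P(B_t ≥ a) for a ≥ 0. Since B_t ~ N(0, t), P(B_t ≥ 1.29) = 1 − Φ(1.29/√t) = 1 − Φ(1.29/√10.47) = 1 − Φ(0.3987). So
  P(M_{10.47} ≥ 1.29) = 2(1 − Φ(0.3987)) ≈ 0.6901.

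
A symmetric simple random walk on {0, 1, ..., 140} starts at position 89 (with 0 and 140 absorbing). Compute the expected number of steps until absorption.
E[τ | X_0 = 89] = 4539

Let v_k = E[τ | X_0 = k]. Boundary: v_0 = v_140 = 0. Recurrence: v_k = 1 + (v_{k-1} + v_{k+1})/2 for 1 ≤ k ≤ 139. The particular solution to v_k − (v_{k-1} + v_{k+1})/2 = 1 is v_k = −k^2. Adding homogeneous solution A + B k and matching boundaries gives v_k = k (140 − k). Substituting k = 89: v_89 = 89 · 51 = 4539.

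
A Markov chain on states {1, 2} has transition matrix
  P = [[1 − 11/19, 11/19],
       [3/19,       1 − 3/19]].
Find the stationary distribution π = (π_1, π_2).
π_1 = 3/14, π_2 = 11/14

Solve πP = π with π_1 + π_2 = 1. From πP = π: π_1 · (1 − 11/19) + π_2 · 3/19 = π_1 ⇒ π_2 · 3/19 = π_1 · 11/19 ⇒ π_2/π_1 = (11/19)/(3/19) = 11/3. Together with π_1 + π_2 = 1:
  π_1 = (3/19)/(11/19 + 3/19) = (3/19)/(14/19) = 3/14,
  π_2 = (11/19)/(11/19 + 3/19) = (11/19)/(14/19) = 11/14.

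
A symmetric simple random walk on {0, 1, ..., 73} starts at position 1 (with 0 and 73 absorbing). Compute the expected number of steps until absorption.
E[τ | X_0 = 1] = 72

Let v_k = E[τ | X_0 = k]. Boundary: v_0 = v_73 = 0. Recurrence: v_k = 1 + (v_{k-1} + v_{k+1})/2 for 1 ≤ k ≤ 72. The particular solution to v_k − (v_{k-1} + v_{k+1})/2 = 1 is v_k = −k^2. Adding homogeneous solution A + B k and matching boundaries gives v_k = k (73 − k). Substituting k = 1: v_1 = 1 · 72 = 72.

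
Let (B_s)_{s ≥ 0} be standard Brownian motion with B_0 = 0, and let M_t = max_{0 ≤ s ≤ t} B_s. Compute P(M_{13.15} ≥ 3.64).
P(M_{13.15} ≥ 3.64) = 2·P(B_{13.15} ≥ 3.64) = 2(1 − Φ(3.64/√13.15)) ≈ 0.3155

By the reflection principle for Brownian motion, P(M_t ≥ a) = 2 · P(B_t ≥ a) for a ≥ 0. Since B_t ~ N(0, t), P(B_t ≥ 3.64) = 1 − Φ(3.64/√t) = 1 − Φ(3.64/√13.15) = 1 − Φ(1.0038). So
  P(M_{13.15} ≥ 3.64) = 2(1 − Φ(1.0038)) ≈ 0.3155.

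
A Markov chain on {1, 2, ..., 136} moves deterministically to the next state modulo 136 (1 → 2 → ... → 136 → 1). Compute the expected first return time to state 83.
E[T_83 | X_0 = 83] = 136

The chain cycles deterministically, so starting at state 83 it returns in exactly 136 steps. Equivalently, the stationary distribution is uniform π_j = 1/136 for every state j, so by Kac's formula E[T_83] = 1/π_83 = 136.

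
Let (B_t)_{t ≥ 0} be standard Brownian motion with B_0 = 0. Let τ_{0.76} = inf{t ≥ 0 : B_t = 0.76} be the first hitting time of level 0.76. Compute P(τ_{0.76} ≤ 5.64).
P(τ_{0.76} ≤ 5.64) = 2(1 − Φ(0.76/√5.64)) = 2(1 − Φ(0.3200)) ≈ 0.7490

By the reflection principle for standard BM, P(τ_b ≤ t) = 2 · P(B_t ≥ b). Since B_t ~ N(0, t), P(B_t ≥ 0.76) = 1 − Φ(0.76/√t) = 1 − Φ(0.76/√5.64) = 1 − Φ(0.3200) ≈ 0.37448. Doubling: P(τ_{0.76} ≤ 5.64) ≈ 2 · 0.37448 = 0.74896 ≈ 0.7490.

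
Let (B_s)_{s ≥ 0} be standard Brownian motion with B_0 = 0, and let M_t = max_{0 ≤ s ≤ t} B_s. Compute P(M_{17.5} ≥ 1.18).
P(M_{17.5} ≥ 1.18) = 2·P(B_{17.5} ≥ 1.18) = 2(1 − Φ(1.18/√17.5)) ≈ 0.7779

By the reflection principle for Brownian motion, P(M_t ≥ a) = 2 · P(B_t ≥ a) for a ≥ 0. Since B_t ~ N(0, t), P(B_t ≥ 1.18) = 1 − Φ(1.18/√t) = 1 − Φ(1.18/√17.5) = 1 − Φ(0.2821). So
  P(M_{17.5} ≥ 1.18) = 2(1 − Φ(0.2821)) ≈ 0.7779.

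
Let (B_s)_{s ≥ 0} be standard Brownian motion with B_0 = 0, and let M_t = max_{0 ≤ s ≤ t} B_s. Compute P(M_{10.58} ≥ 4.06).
P(M_{10.58} ≥ 4.06) = 2·P(B_{10.58} ≥ 4.06) = 2(1 − Φ(4.06/√10.58)) ≈ 0.2120

By the reflection principle for Brownian motion, P(M_t ≥ a) = 2 · P(B_t ≥ a) for a ≥ 0. Since B_t ~ N(0, t), P(B_t ≥ 4.06) = 1 − Φ(4.06/√t) = 1 − Φ(4.06/√10.58) = 1 − Φ(1.2482). So
  P(M_{10.58} ≥ 4.06) = 2(1 − Φ(1.2482)) ≈ 0.2120.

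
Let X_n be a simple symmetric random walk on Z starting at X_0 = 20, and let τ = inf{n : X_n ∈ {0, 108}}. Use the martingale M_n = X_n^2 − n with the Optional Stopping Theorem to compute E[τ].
E[τ] = 1760

M_n = X_n^2 − n is a martingale (since E[X_{n+1}^2 | F_n] = X_n^2 + 1). By OST (τ has finite mean in a bounded region), E[M_τ] = E[M_0] = X_0^2 − 0 = 20^2 = 400. Also E[M_τ] = E[X_τ^2] − E[τ]. The walk exits at 0 or 108, with P(hit 108 first) = 20/108, so E[X_τ^2] = 108^2 · 20/108 + 0 = 2160. Thus E[τ] = E[X_τ^2] − E[M_τ] = 2160 − 400 = 1760 = 20(108 − 20) = 1760.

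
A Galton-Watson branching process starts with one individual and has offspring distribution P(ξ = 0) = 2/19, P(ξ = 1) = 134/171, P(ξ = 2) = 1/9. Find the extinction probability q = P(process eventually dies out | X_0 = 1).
q = 18/19

The pgf is f(s) = 2/19 + 134/171·s + 1/9·s². The extinction probability q is the smallest fixed point of f in [0, 1]. Setting s = f(s):
  1/9·s² + (134/171 − 1)·s + 2/19 = 0
  1/9·s² − (2/19 + 1/9)·s + 2/19 = 0
which factors as (s − 1)·(1/9·s − 2/19) = 0, giving roots s = 1 and s = (2/19)/(1/9) = 18/19.
Mean offspring μ = 134/171 + 2·1/9 = 172/171 > 1 (supercritical), so q < 1. The extinction probability is the smaller root: q = (2/19)/(1/9) = 18/19.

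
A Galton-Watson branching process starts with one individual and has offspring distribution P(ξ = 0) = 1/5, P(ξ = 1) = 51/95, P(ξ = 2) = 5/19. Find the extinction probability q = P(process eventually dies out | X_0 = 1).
q = 19/25

The pgf is f(s) = 1/5 + 51/95·s + 5/19·s². The extinction probability q is the smallest fixed point of f in [0, 1]. Setting s = f(s):
  5/19·s² + (51/95 − 1)·s + 1/5 = 0
  5/19·s² − (1/5 + 5/19)·s + 1/5 = 0
which factors as (s − 1)·(5/19·s − 1/5) = 0, giving roots s = 1 and s = (1/5)/(5/19) = 19/25.
Mean offspring μ = 51/95 + 2·5/19 = 101/95 > 1 (supercritical), so q < 1. The extinction probability is the smaller root: q = (1/5)/(5/19) = 19/25.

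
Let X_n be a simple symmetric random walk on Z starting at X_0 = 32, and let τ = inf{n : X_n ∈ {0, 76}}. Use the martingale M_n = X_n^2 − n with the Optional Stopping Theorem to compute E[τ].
E[τ] = 1408

M_n = X_n^2 − n is a martingale (since E[X_{n+1}^2 | F_n] = X_n^2 + 1). By OST (τ has finite mean in a bounded region), E[M_τ] = E[M_0] = X_0^2 − 0 = 32^2 = 1024. Also E[M_τ] = E[X_τ^2] − E[τ]. The walk exits at 0 or 76, with P(hit 76 first) = 32/76, so E[X_τ^2] = 76^2 · 32/76 + 0 = 2432. Thus E[τ] = E[X_τ^2] − E[M_τ] = 2432 − 1024 = 1408 = 32(76 − 32) = 1408.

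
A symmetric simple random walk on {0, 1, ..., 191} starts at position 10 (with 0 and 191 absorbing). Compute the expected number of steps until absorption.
E[τ | X_0 = 10] = 1810

Let v_k = E[τ | X_0 = k]. Boundary: v_0 = v_191 = 0. Recurrence: v_k = 1 + (v_{k-1} + v_{k+1})/2 for 1 ≤ k ≤ 190. The particular solution to v_k − (v_{k-1} + v_{k+1})/2 = 1 is v_k = −k^2. Adding homogeneous solution A + B k and matching boundaries gives v_k = k (191 − k). Substituting k = 10: v_10 = 10 · 181 = 1810.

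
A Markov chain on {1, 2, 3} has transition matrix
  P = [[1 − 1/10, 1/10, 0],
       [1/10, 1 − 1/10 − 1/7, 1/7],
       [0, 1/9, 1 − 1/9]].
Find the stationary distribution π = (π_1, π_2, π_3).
π = (7/23, 7/23, 9/23)

This is a birth-death chain on three states, which satisfies detailed balance: π_1 · P_{12} = π_2 · P_{21} and π_2 · P_{23} = π_3 · P_{32}.
From π_1 · 1/10 = π_2 · 1/10: π_2/π_1 = (1/10)/(1/10) = 1.
From π_2 · 1/7 = π_3 · 1/9: π_3/π_2 = (1/7)/(1/9) = 9/7.
Take π_1 proportional to 1; then unnormalized π = (1, 1, 9/7). Normalize by dividing by the sum 23/7:
  π = (7/23, 7/23, 9/23).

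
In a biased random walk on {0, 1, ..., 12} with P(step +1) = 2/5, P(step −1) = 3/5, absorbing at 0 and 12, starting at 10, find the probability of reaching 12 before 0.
P(hit 12 before 0) = (1 − (3/2)^10) / (1 − (3/2)^12) = 46420/105469

Let u_k denote P(reach 12 before 0 | start at k). Boundary: u_0 = 0, u_12 = 1. Recurrence: u_k = 2/5·u_{k+1} + 3/5·u_{k-1} for 1 ≤ k ≤ 11. Try u_k = A + B·r^k with r = q/p = (3/5)/(2/5) = 3/2. Substitution satisfies the recurrence; boundary conditions give:
  u_k = (1 − r^k) / (1 − r^N) = (1 − (3/2)^10) / (1 − (3/2)^12) = 46420/105469.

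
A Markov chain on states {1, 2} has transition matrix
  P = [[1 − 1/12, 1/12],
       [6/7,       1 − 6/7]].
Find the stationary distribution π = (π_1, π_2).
π_1 = 72/79, π_2 = 7/79

Solve πP = π with π_1 + π_2 = 1. From πP = π: π_1 · (1 − 1/12) + π_2 · 6/7 = π_1 ⇒ π_2 · 6/7 = π_1 · 1/12 ⇒ π_2/π_1 = (1/12)/(6/7) = 7/72. Together with π_1 + π_2 = 1:
  π_1 = (6/7)/(1/12 + 6/7) = (6/7)/(79/84) = 72/79,
  π_2 = (1/12)/(1/12 + 6/7) = (1/12)/(79/84) = 7/79.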